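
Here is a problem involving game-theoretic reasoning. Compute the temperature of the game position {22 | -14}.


The game is {22 | -14}, a switch {a | b} with numbers a > b.
Cooling {a | b} by t gives {a - t | b + t}, which stops being hot when a - t = b + t, i.e. at t = (a - b)/2. So the temperature of a switch is (a - b)/2.
Temperature = (Left option - Right option) / 2
= (22 - (-14)) / 2
= 36 / 2
= 18

18


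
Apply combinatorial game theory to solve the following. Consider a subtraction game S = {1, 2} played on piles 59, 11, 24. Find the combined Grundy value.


Subtraction set: {1, 2}
For this subtraction set, G(n) = n mod 3 (period = max + 1 = 3).
Pile 1 (size 59): G(59) = 59 mod 3 = 2
Pile 2 (size 11): G(11) = 11 mod 3 = 2
Pile 3 (size 24): G(24) = 24 mod 3 = 0
Total Grundy value = XOR of all: 2 XOR 2 XOR 0 = 0

0


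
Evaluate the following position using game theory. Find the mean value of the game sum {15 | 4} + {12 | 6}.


G1 = {15 | 4}, G2 = {12 | 6}
Each is a switch {a | b} with numbers a > b; its mean value is (a + b)/2, and mean value is additive over game sums: m(G1 + G2) = m(G1) + m(G2).
Mean of G1 = (15 + (4))/2 = 19/2 = 19/2
Mean of G2 = (12 + (6))/2 = 18/2 = 9
Mean of G1 + G2 = 19/2 + 9 = 37/2

37/2


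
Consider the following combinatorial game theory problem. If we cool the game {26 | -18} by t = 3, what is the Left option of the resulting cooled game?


Original game: {26 | -18} (a switch {a | b} with a > b).
Cooling by t (for t below the temperature (a - b)/2 = 22) taxes each move by t: {a | b} cooled by t is {a - t | b + t}.
Cooling amount: t = 3
Cooled Left option: 26 - 3 = 23
Cooled Right option: -18 + 3 = -15
Cooled game: {23 | -15}
Left option = 23

23


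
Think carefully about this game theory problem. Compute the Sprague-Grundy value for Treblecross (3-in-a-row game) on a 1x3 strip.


Treblecross: place X on empty cells; 3-in-a-row wins.
Playing within two cells of an existing X lets the opponent win at once, so sensible play treats the cells i-2..i+2 around each X as dead. The player left with no safe cell loses, so this is a normal-play take-away game on strips of safe cells.
Placing X at cell i (0-indexed) of a strip of k safe cells leaves independent strips of sizes max(0, i-2) and max(0, k-i-3). Hence G(k) = mex{ G(max(0,i-2)) XOR G(max(0,k-i-3)) : 0 <= i < k }, with G(0) = 0.
G(1): splits (0,0):0^0=0 -> mex({0}) = 1
G(2): splits (0,0):0^0=0 -> mex({0}) = 1
G(3): splits (0,0):0^0=0 -> mex({0}) = 1
Therefore G(3) = 1.

1


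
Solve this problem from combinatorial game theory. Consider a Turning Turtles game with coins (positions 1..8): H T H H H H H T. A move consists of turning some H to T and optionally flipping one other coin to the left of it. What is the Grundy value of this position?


Coins: H T H H H H H T
Key fact: a single head at position k behaves exactly like a Nim heap of size k (turning it to T and optionally flipping a coin at j < k corresponds to moving the heap from k to j, or to 0), and heads combine as a disjunctive sum (two heads at the same place would cancel, matching j XOR j = 0). So the Nim-value is the XOR of the 1-indexed positions of the heads.
Face-up positions (1-indexed): [1, 3, 4, 5, 6, 7]
XOR 0 with 1: 0 XOR 1 = 1
XOR 1 with 3: 1 XOR 3 = 2
XOR 2 with 4: 2 XOR 4 = 6
XOR 6 with 5: 6 XOR 5 = 3
XOR 3 with 6: 3 XOR 6 = 5
XOR 5 with 7: 5 XOR 7 = 2
Nim-value = 2

2


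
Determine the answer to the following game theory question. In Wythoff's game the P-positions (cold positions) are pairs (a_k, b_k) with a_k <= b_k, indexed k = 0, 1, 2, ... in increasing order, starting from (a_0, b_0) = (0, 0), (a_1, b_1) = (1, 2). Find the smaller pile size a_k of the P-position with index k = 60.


By Wythoff's theorem, a_k = floor(k * phi) and b_k = floor(k * phi^2) = a_k + k, where phi = (1 + sqrt(5))/2 is the golden ratio.
phi = (1 + sqrt(5))/2 = 1.618034
k = 60
k * phi = 60 * 1.618034 = 97.082039
a_60 = floor(k * phi) = 97

97


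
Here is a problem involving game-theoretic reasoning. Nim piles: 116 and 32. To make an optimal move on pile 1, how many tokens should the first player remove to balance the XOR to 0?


Piles: 116 and 32
Current XOR: 116 XOR 32 = 84 (non-zero, so this is an N-position).
To make the XOR zero, we need to find a move that balances the piles.
For pile 1 (size 116): target = 116 XOR 84 = 32
We reduce pile 1 from 116 to 32.
Tokens removed: 116 - 32 = 84
Verification: 32 XOR 32 = 0

84


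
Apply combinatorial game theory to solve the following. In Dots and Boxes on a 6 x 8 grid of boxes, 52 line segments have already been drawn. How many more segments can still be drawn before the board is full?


Grid: 6 x 8 boxes, i.e. 7 rows and 9 columns of dots.
Horizontal edges: (rows + 1) * cols = 7 * 8 = 56
Vertical edges: rows * (cols + 1) = 6 * 9 = 54
Total edges: 56 + 54 = 110
Edges drawn: 52
Remaining: 110 - 52 = 58

58


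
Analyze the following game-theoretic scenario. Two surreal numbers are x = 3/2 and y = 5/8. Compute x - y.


x = 3/2, y = 5/8
Converting to common denominator: 8
x = 12/8, y = 5/8
x - y = 3/2 - 5/8 = 7/8

7/8


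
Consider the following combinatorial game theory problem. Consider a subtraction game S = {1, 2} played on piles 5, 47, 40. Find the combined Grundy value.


Subtraction set: {1, 2}
For this subtraction set, G(n) = n mod 3 (period = max + 1 = 3).
Pile 1 (size 5): G(5) = 5 mod 3 = 2
Pile 2 (size 47): G(47) = 47 mod 3 = 2
Pile 3 (size 40): G(40) = 40 mod 3 = 1
Total Grundy value = XOR of all: 2 XOR 2 XOR 1 = 1

1


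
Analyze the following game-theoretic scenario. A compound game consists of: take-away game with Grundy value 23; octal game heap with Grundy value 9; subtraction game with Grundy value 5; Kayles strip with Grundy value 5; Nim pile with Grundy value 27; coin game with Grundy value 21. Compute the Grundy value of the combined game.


By the Sprague-Grundy theorem, the Grundy value of a sum of games is the XOR of individual Grundy values.
take-away game: Grundy value = 23. Running XOR: 0 XOR 23 = 23
octal game heap: Grundy value = 9. Running XOR: 23 XOR 9 = 30
subtraction game: Grundy value = 5. Running XOR: 30 XOR 5 = 27
Kayles strip: Grundy value = 5. Running XOR: 27 XOR 5 = 30
Nim pile: Grundy value = 27. Running XOR: 30 XOR 27 = 5
coin game: Grundy value = 21. Running XOR: 5 XOR 21 = 16
The combined Grundy value is 16.

16


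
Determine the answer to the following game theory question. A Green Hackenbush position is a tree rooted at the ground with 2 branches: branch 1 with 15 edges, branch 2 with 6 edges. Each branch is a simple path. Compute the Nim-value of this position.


The tree has 2 branches from the ground vertex.
In Green Hackenbush, the Nim-value of a simple path of length k is k.
Branch 1: length 15, Nim-value = 15
Branch 2: length 6, Nim-value = 6
Total Nim-value = XOR of all branch values:
0 XOR 15 = 15
15 XOR 6 = 9
Nim-value of the tree = 9

9


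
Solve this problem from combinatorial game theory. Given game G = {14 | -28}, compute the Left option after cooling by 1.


Original game: {14 | -28} (a switch {a | b} with a > b).
Cooling by t (for t below the temperature (a - b)/2 = 21) taxes each move by t: {a | b} cooled by t is {a - t | b + t}.
Cooling amount: t = 1
Cooled Left option: 14 - 1 = 13
Cooled Right option: -28 + 1 = -27
Cooled game: {13 | -27}
Left option = 13

13


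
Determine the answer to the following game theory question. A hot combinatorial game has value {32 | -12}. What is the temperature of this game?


The game is {32 | -12}, a switch {a | b} with numbers a > b.
Cooling {a | b} by t gives {a - t | b + t}, which stops being hot when a - t = b + t, i.e. at t = (a - b)/2. So the temperature of a switch is (a - b)/2.
Temperature = (Left option - Right option) / 2
= (32 - (-12)) / 2
= 44 / 2
= 22

22


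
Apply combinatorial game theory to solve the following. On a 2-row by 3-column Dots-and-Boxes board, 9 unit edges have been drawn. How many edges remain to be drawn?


Grid: 2 x 3 boxes, i.e. 3 rows and 4 columns of dots.
Horizontal edges: (rows + 1) * cols = 3 * 3 = 9
Vertical edges: rows * (cols + 1) = 2 * 4 = 8
Total edges: 9 + 8 = 17
Edges drawn: 9
Remaining: 17 - 9 = 8

8


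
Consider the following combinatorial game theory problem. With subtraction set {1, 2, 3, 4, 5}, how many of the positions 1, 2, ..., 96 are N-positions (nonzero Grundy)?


Subtraction set S = {1, 2, 3, 4, 5}, so G(n) = n mod 6.
G(n) = 0 when n is a multiple of 6.
Multiples of 6 in [1, 96]: 16
N-positions (nonzero Grundy) = 96 - 16 = 80

80


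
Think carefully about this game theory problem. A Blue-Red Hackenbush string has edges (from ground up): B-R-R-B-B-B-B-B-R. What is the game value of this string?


Edges (from ground): B-R-R-B-B-B-B-B-R
By Berlekamp's sign-expansion rule, a Blue-Red Hackenbush stalk has the value of the surreal number whose sign sequence is the edge sequence with B -> + and R -> -.
Sign sequence: +--+++++-
Trace the sign expansion in the surreal number tree, starting from 0:
Edge 1: B (sign +) -> bounds (0, +inf), value = 1
Edge 2: R (sign -) -> bounds (0, 1), value = 1/2
Edge 3: R (sign -) -> bounds (0, 1/2), value = 1/4
Edge 4: B (sign +) -> bounds (1/4, 1/2), value = 3/8
Edge 5: B (sign +) -> bounds (3/8, 1/2), value = 7/16
Edge 6: B (sign +) -> bounds (7/16, 1/2), value = 15/32
Edge 7: B (sign +) -> bounds (15/32, 1/2), value = 31/64
Edge 8: B (sign +) -> bounds (31/64, 1/2), value = 63/128
Edge 9: R (sign -) -> bounds (31/64, 63/128), value = 125/256
Game value = 125/256

125/256


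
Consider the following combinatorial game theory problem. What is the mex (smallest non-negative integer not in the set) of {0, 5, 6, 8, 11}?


Set = {0, 5, 6, 8, 11}
0 is in the set.
1 is NOT in the set. This is the mex.
mex = 1

1


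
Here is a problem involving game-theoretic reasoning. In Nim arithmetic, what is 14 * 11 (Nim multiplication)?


Nim multiplication is bilinear over XOR: (u XOR v) * w = (u*w) XOR (v*w).
So we split each operand into its bit components and XOR the pairwise Nim products.
14 = 2 + 4 + 8 (as XOR of powers of 2).
11 = 1 + 2 + 8 (as XOR of powers of 2).
Using the standard Nim-product table on single bits:
  2*2 = 3,   2*4 = 8,   2*8 = 12,
  4*4 = 6,   4*8 = 11,  8*8 = 13,
and  1*x = x (identity), k*l = l*k (commutative).
Pairwise Nim products:
  2 * 1 = 2
  2 * 2 = 3
  2 * 8 = 12
  4 * 1 = 4
  4 * 2 = 8
  4 * 8 = 11
  8 * 1 = 8
  8 * 2 = 12
  8 * 8 = 13
XOR them: 2 XOR 3 XOR 12 XOR 4 XOR 8 XOR 11 XOR 8 XOR 12 XOR 13 = 3.
Result: 14 * 11 = 3 (in Nim).

3


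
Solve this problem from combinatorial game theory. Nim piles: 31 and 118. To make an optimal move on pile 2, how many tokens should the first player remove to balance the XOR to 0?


Piles: 31 and 118
Current XOR: 31 XOR 118 = 105 (non-zero, so this is an N-position).
To make the XOR zero, we need to find a move that balances the piles.
For pile 2 (size 118): target = 118 XOR 105 = 31
We reduce pile 2 from 118 to 31.
Tokens removed: 118 - 31 = 87
Verification: 31 XOR 31 = 0

87


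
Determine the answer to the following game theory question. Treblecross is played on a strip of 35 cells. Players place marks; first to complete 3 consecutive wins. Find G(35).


Treblecross: place X on empty cells; 3-in-a-row wins.
Playing within two cells of an existing X lets the opponent win at once, so sensible play treats the cells i-2..i+2 around each X as dead. The player left with no safe cell loses, so this is a normal-play take-away game on strips of safe cells.
Placing X at cell i (0-indexed) of a strip of k safe cells leaves independent strips of sizes max(0, i-2) and max(0, k-i-3). Hence G(k) = mex{ G(max(0,i-2)) XOR G(max(0,k-i-3)) : 0 <= i < k }, with G(0) = 0.
G(1): splits (0,0):0^0=0 -> mex({0}) = 1
G(2): splits (0,0):0^0=0 -> mex({0}) = 1
G(3): splits (0,0):0^0=0 -> mex({0}) = 1
G(4): splits (0,1):0^1=1 (0,0):0^0=0 -> mex({0, 1}) = 2
G(5): splits (0,2):0^1=1 (0,1):0^1=1 (0,0):0^0=0 -> mex({0, 1}) = 2
G(6) = mex({1}) = 0
G(7) = mex({0, 1, 2}) = 3
G(8) = mex({0, 1, 2}) = 3
G(9) = mex({0, 2}) = 1
G(10) = mex({0, 2, 3}) = 1
G(11) = mex({0, 3}) = 1
G(12) = mex({1, 3}) = 0
G(13) = mex({0, 1, 2, 3}) = 4
G(14) = mex({0, 1, 2}) = 3
G(15) = mex({0, 1, 2}) = 3
G(16) = mex({0, 1, 2, 4}) = 3
G(17) = mex({0, 1, 3, 4}) = 2
G(18) = mex({0, 1, 3, 4}) = 2
G(19) = mex({0, 1, 3, 5}) = 2
G(20) = mex({0, 1, 2, 3, 5}) = 4
G(21) = mex({0, 1, 2, 3, 5}) = 4
G(22) = mex({1, 2, 6}) = 0
G(23) = mex({0, 1, 2, 3, 4, 6}) = 5
G(24) = mex({0, 1, 2, 3, 4}) = 5
G(25) = mex({0, 1, 3, 4, 7}) = 2
G(26) = mex({0, 1, 3, 4, 5, 7}) = 2
G(27) = mex({0, 1, 3, 5}) = 2
G(28) = mex({0, 1, 2, 5}) = 3
G(29) = mex({0, 1, 2, 4, 5, 6}) = 3
G(30) = mex({1, 2, 4, 6}) = 0
G(31) = mex({0, 1, 2, 3, 4, 6}) = 5
G(32) = mex({1, 2, 3, 4, 7}) = 0
G(33) = mex({0, 3, 7}) = 1
G(34) = mex({0, 2, 3, 5, 7}) = 1
G(35) = mex({0, 2, 3, 5, 6}) = 1
Therefore G(35) = 1.

1


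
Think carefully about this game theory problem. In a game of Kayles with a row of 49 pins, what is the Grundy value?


Kayles: a move removes 1 or 2 adjacent pins from a contiguous row.
Removing pins from a row of k leaves two independent rows (a, b) with a + b = k - 1 (one pin) or a + b = k - 2 (two pins); an end removal gives a = 0.
By Sprague-Grundy, G(k) = mex{ G(a) XOR G(b) } over all these splits. G(0) = 0.
G(1): splits (0,0):0^0=0 -> mex({0}) = 1
G(2): splits (0,1):0^1=1 (0,0):0^0=0 -> mex({0, 1}) = 2
G(3): splits (0,2):0^2=2 (1,1):1^1=0 (0,1):0^1=1 -> mex({0, 1, 2}) = 3
G(4): splits (0,3):0^3=3 (1,2):1^2=3 (0,2):0^2=2 (1,1):1^1=0 -> mex({0, 2, 3}) = 1
G(5): splits (0,4):0^1=1 (1,3):1^3=2 (2,2):2^2=0 (0,3):0^3=3 (1,2):1^2=3 -> mex({0, 1, 2, 3}) = 4
G(6) = mex({0, 1, 2, 4}) = 3
G(7) = mex({0, 1, 3, 4, 5}) = 2
G(8) = mex({0, 2, 3, 5, 6}) = 1
G(9) = mex({0, 1, 2, 3, 6, 7}) = 4
G(10) = mex({0, 1, 3, 4, 5, 7}) = 2
G(11) = mex({0, 1, 2, 3, 4, 5}) = 6
G(12) = mex({0, 1, 2, 3, 5, 6, 7}) = 4
G(13) = mex({0, 2, 3, 4, 6, 7}) = 1
G(14) = mex({0, 1, 4, 5, 6, 7}) = 2
G(15) = mex({0, 1, 2, 3, 4, 5, 6}) = 7
G(16) = mex({0, 2, 3, 5, 6, 7}) = 1
G(17) = mex({0, 1, 2, 3, 5, 6, 7}) = 4
G(18) = mex({0, 1, 2, 4, 5, 6}) = 3
G(19) = mex({0, 1, 3, 4, 5, 7}) = 2
G(20) = mex({0, 2, 3, 4, 5, 6, 7}) = 1
G(21) = mex({0, 1, 2, 3, 5, 6, 7}) = 4
G(22) = mex({0, 1, 2, 3, 4, 5, 7}) = 6
G(23) = mex({0, 1, 2, 3, 4, 5, 6}) = 7
G(24) = mex({0, 1, 2, 3, 5, 6, 7}) = 4
G(25) = mex({0, 2, 3, 4, 6, 7}) = 1
G(26) = mex({0, 1, 3, 4, 5, 6, 7}) = 2
G(27) = mex({0, 1, 2, 3, 4, 5, 6, 7}) = 8
G(28) = mex({0, 1, 2, 3, 4, 6, 7, 8}) = 5
G(29) = mex({0, 1, 2, 3, 5, 6, 7, 8, 9}) = 4
G(30) = mex({0, 1, 2, 3, 4, 5, 6, 9, 10}) = 7
G(31) = mex({0, 1, 3, 4, 5, 7, 10, 11}) = 2
G(32) = mex({0, 2, 3, 4, 5, 6, 7, 9, 11}) = 1
G(33) = mex({0, 1, 2, 3, 4, 5, 6, 7, 9, 12}) = 8
G(34) = mex({0, 1, 2, 3, 4, 5, 7, 8, 11, 12}) = 6
G(35) = mex({0, 1, 2, 3, 4, 5, 6, 8, 9, 10, 11}) = 7
G(36) = mex({0, 1, 2, 3, 5, 6, 7, 9, 10}) = 4
G(37) = mex({0, 2, 3, 4, 6, 7, 9, 10, 11, 12}) = 1
G(38) = mex({0, 1, 3, 4, 5, 6, 7, 9, 10, 11, 12}) = 2
G(39) = mex({0, 1, 2, 4, 5, 6, 7, 9, 10, 12, 14}) = 3
G(40) = mex({0, 2, 3, 4, 6, 7, 11, 12, 14}) = 1
G(41) = mex({0, 1, 2, 3, 5, 6, 7, 9, 10, 11, 12}) = 4
G(42) = mex({0, 1, 2, 3, 4, 5, 6, 9, 10}) = 7
G(43) = mex({0, 1, 3, 4, 5, 7, 9, 10, 12, 15}) = 2
G(44) = mex({0, 2, 3, 4, 5, 6, 7, 9, 10, 12, 15}) = 1
G(45) = mex({0, 1, 2, 3, 4, 5, 6, 7, 9, 10, 12, 14}) = 8
G(46) = mex({0, 1, 3, 4, 5, 7, 8, 11, 12, 14}) = 2
G(47) = mex({0, 1, 2, 3, 4, 5, 6, 8, 9, 10, 11, 12}) = 7
G(48) = mex({0, 1, 2, 3, 5, 6, 7, 9, 10}) = 4
G(49) = mex({0, 2, 3, 4, 6, 7, 9, 10, 11, 12, 15}) = 1
Therefore G(49) = 1.

1


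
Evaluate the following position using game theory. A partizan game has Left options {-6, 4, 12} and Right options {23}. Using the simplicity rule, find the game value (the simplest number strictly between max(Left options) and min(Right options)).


Left options: {-6, 4, 12}, max = 12
Right options: {23}, min = 23
All options are numbers and max(Left) < min(Right), so by the simplicity theorem the value is the simplest (earliest-born) number strictly between 12 and 23.
Integers 13 through 22 all lie strictly between 12 and 23.
Among integers, the simplest (lowest birthday = smallest |n|; 0 is born on day 0, +-n on day n) is 13.
No non-integer in the interval can be simpler: if x is a non-integer in the interval, then floor(x) or ceil(x) also lies in the interval (the interval contains an integer), and both are proper prefixes of x's sign expansion, i.e. born earlier. So the game value is 13.
Game value = 13

13


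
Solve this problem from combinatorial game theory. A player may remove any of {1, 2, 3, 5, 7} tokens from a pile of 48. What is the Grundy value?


The subtraction set is S = {1, 2, 3, 5, 7}.
G(k) = mex{ G(k - s) : s in S, s <= k }. We compute iteratively: G(0) = 0.
G(1) = mex({0}) = 1
G(2) = mex({0, 1}) = 2
G(3) = mex({0, 1, 2}) = 3
G(4) = mex({1, 2, 3}) = 0
G(5) = mex({0, 2, 3}) = 1
G(6) = mex({0, 1, 3}) = 2
G(7) = mex({0, 1, 2}) = 3
G(8) = mex({1, 2, 3}) = 0
G(9) = mex({0, 2, 3}) = 1
G(10) = mex({0, 1, 3}) = 2
Observe that G(4)..G(10) = 0, 1, 2, 3, 0, 1, 2 repeats G(0)..G(6) = 0, 1, 2, 3, 0, 1, 2.
For k >= max(S) = 7, G(k) is determined by the previous 7 values G(k-7)..G(k-1); a window of 7 consecutive values has recurred shifted by 4, so by induction G(k + 4) = G(k) for all k >= 0: the sequence is periodic from the start with period 4.
One period: G(0..3) = 0, 1, 2, 3.
48 mod 4 = 0, so G(48) = G(0) = 0.

0


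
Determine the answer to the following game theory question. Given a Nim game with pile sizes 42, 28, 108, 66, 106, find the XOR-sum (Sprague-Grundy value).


We need the XOR (exclusive or) of all pile sizes.
After XOR-ing pile 1 (size 42): 0 XOR 42 = 42
After XOR-ing pile 2 (size 28): 42 XOR 28 = 54
After XOR-ing pile 3 (size 108): 54 XOR 108 = 90
After XOR-ing pile 4 (size 66): 90 XOR 66 = 24
After XOR-ing pile 5 (size 106): 24 XOR 106 = 114
The Nim-value of this position is 114.

114


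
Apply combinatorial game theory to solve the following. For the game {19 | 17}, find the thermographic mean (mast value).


Game = {19 | 17}, a switch {a | b} with numbers a > b.
Its thermograph has left wall a - t and right wall b + t, which meet at t = (a - b)/2, where both equal (a + b)/2. So the mast (mean value) is at (a + b)/2.
Mean = (19 + (17))/2 = 36/2 = 18

18


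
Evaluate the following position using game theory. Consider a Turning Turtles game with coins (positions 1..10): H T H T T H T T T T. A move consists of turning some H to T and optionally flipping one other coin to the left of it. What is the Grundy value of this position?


Coins: H T H T T H T T T T
Key fact: a single head at position k behaves exactly like a Nim heap of size k (turning it to T and optionally flipping a coin at j < k corresponds to moving the heap from k to j, or to 0), and heads combine as a disjunctive sum (two heads at the same place would cancel, matching j XOR j = 0). So the Nim-value is the XOR of the 1-indexed positions of the heads.
Face-up positions (1-indexed): [1, 3, 6]
XOR 0 with 1: 0 XOR 1 = 1
XOR 1 with 3: 1 XOR 3 = 2
XOR 2 with 6: 2 XOR 6 = 4
Nim-value = 4

4


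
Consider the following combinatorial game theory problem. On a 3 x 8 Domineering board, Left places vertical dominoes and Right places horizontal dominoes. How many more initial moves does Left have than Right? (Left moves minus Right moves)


Board is 3 x 8 (rows x cols).
Left (vertical) placements: (rows-1) * cols = 2 * 8 = 16
Right (horizontal) placements: rows * (cols-1) = 3 * 7 = 21
Advantage = Left - Right = 16 - 21 = -5

-5


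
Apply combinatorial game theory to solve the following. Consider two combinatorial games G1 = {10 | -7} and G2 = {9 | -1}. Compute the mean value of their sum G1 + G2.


G1 = {10 | -7}, G2 = {9 | -1}
Each is a switch {a | b} with numbers a > b; its mean value is (a + b)/2, and mean value is additive over game sums: m(G1 + G2) = m(G1) + m(G2).
Mean of G1 = (10 + (-7))/2 = 3/2 = 3/2
Mean of G2 = (9 + (-1))/2 = 8/2 = 4
Mean of G1 + G2 = 3/2 + 4 = 11/2

11/2


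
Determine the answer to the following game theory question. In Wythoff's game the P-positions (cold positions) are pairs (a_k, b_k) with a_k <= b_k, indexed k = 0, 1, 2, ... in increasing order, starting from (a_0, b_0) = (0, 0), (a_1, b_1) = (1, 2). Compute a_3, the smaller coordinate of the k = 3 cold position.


By Wythoff's theorem, a_k = floor(k * phi) and b_k = floor(k * phi^2) = a_k + k, where phi = (1 + sqrt(5))/2 is the golden ratio.
phi = (1 + sqrt(5))/2 = 1.618034
k = 3
k * phi = 3 * 1.618034 = 4.854102
a_3 = floor(k * phi) = 4

4


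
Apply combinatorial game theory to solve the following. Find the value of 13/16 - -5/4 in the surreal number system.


x = 13/16, y = -5/4
Converting to common denominator: 16
x = 13/16, y = -20/16
x - y = 13/16 - -5/4 = 33/16

33/16


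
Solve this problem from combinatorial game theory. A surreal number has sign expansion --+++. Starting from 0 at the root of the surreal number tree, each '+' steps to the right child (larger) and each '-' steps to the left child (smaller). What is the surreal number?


Sign expansion: --+++
Rule: track bounds (lo, hi), initially (-inf, +inf). On '+', the current value becomes lo and we move to the simplest number in (value, hi): value + 1 if hi = +inf, otherwise the midpoint (value + hi)/2. On '-', the current value becomes hi and we move to value - 1 if lo = -inf, otherwise the midpoint (lo + value)/2.
Start at 0.
Step 1: sign = -, move left. Bounds: (-inf, 0). Value = -1
Step 2: sign = -, move left. Bounds: (-inf, -1). Value = -2
Step 3: sign = +, move right. Bounds: (-2, -1). Value = -3/2
Step 4: sign = +, move right. Bounds: (-3/2, -1). Value = -5/4
Step 5: sign = +, move right. Bounds: (-5/4, -1). Value = -9/8
The surreal number with sign expansion --+++ is -9/8.

-9/8


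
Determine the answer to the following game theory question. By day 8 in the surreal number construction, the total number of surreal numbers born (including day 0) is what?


Day 0: {|} = 0 is born. Count = 1.
Day n: the number of surreal numbers born by day n is 2^(n+1) - 1.
By day 0: 2^1 - 1 = 1
By day 1: 2^2 - 1 = 3
By day 2: 2^3 - 1 = 7
By day 3: 2^4 - 1 = 15
By day 4: 2^5 - 1 = 31
By day 5: 2^6 - 1 = 63
By day 6: 2^7 - 1 = 127
By day 7: 2^8 - 1 = 255
By day 8: 2^9 - 1 = 511
By day 8: 511 surreal numbers.

511


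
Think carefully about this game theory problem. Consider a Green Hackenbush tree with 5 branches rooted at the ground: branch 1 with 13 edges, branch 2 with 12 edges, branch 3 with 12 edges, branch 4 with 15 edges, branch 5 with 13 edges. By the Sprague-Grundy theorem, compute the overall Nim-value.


The tree has 5 branches from the ground vertex.
In Green Hackenbush, the Nim-value of a simple path of length k is k.
Branch 1: length 13, Nim-value = 13
Branch 2: length 12, Nim-value = 12
Branch 3: length 12, Nim-value = 12
Branch 4: length 15, Nim-value = 15
Branch 5: length 13, Nim-value = 13
Total Nim-value = XOR of all branch values:
0 XOR 13 = 13
13 XOR 12 = 1
1 XOR 12 = 13
13 XOR 15 = 2
2 XOR 13 = 15
Nim-value of the tree = 15

15


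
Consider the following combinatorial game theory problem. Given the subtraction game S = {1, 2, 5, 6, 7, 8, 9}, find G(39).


The subtraction set is S = {1, 2, 5, 6, 7, 8, 9}.
G(k) = mex{ G(k - s) : s in S, s <= k }. We compute iteratively: G(0) = 0.
G(1) = mex({0}) = 1
G(2) = mex({0, 1}) = 2
G(3) = mex({1, 2}) = 0
G(4) = mex({0, 2}) = 1
G(5) = mex({0, 1}) = 2
G(6) = mex({0, 1, 2}) = 3
G(7) = mex({0, 1, 2, 3}) = 4
G(8) = mex({0, 1, 2, 3, 4}) = 5
G(9) = mex({0, 1, 2, 4, 5}) = 3
G(10) = mex({0, 1, 2, 3, 5}) = 4
G(11) = mex({0, 1, 2, 3, 4}) = 5
G(12) = mex({0, 1, 2, 3, 4, 5}) = 6
G(13) = mex({1, 2, 3, 4, 5, 6}) = 0
G(14) = mex({0, 2, 3, 4, 5, 6}) = 1
G(15) = mex({0, 1, 3, 4, 5}) = 2
G(16) = mex({1, 2, 3, 4, 5}) = 0
G(17) = mex({0, 2, 3, 4, 5, 6}) = 1
G(18) = mex({0, 1, 3, 4, 5, 6}) = 2
G(19) = mex({0, 1, 2, 4, 5, 6}) = 3
G(20) = mex({0, 1, 2, 3, 5, 6}) = 4
G(21) = mex({0, 1, 2, 3, 4, 6}) = 5
Observe that G(13)..G(21) = 0, 1, 2, 0, 1, 2, 3, 4, 5 repeats G(0)..G(8) = 0, 1, 2, 0, 1, 2, 3, 4, 5.
For k >= max(S) = 9, G(k) is determined by the previous 9 values G(k-9)..G(k-1); a window of 9 consecutive values has recurred shifted by 13, so by induction G(k + 13) = G(k) for all k >= 0: the sequence is periodic from the start with period 13.
One period: G(0..12) = 0, 1, 2, 0, 1, 2, 3, 4, 5, 3, 4, 5, 6.
39 mod 13 = 0, so G(39) = G(0) = 0.

0


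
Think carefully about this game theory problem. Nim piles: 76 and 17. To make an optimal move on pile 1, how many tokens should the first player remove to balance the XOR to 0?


Piles: 76 and 17
Current XOR: 76 XOR 17 = 93 (non-zero, so this is an N-position).
To make the XOR zero, we need to find a move that balances the piles.
For pile 1 (size 76): target = 76 XOR 93 = 17
We reduce pile 1 from 76 to 17.
Tokens removed: 76 - 17 = 59
Verification: 17 XOR 17 = 0

59


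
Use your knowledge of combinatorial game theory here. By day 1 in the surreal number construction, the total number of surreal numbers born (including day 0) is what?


Day 0: {|} = 0 is born. Count = 1.
Day n: the number of surreal numbers born by day n is 2^(n+1) - 1.
By day 0: 2^1 - 1 = 1
By day 1: 2^2 - 1 = 3
By day 1: 3 surreal numbers.

3


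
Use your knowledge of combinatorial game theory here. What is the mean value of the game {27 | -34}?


Game = {27 | -34}, a switch {a | b} with numbers a > b.
Its thermograph has left wall a - t and right wall b + t, which meet at t = (a - b)/2, where both equal (a + b)/2. So the mast (mean value) is at (a + b)/2.
Mean = (27 + (-34))/2 = -7/2 = -7/2

-7/2


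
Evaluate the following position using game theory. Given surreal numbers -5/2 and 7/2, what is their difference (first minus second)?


x = -5/2, y = 7/2
Converting to common denominator: 2
x = -5/2, y = 7/2
x - y = -5/2 - 7/2 = -6

-6


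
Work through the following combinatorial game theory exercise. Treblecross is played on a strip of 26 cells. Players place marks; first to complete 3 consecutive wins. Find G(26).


Treblecross: place X on empty cells; 3-in-a-row wins.
Playing within two cells of an existing X lets the opponent win at once, so sensible play treats the cells i-2..i+2 around each X as dead. The player left with no safe cell loses, so this is a normal-play take-away game on strips of safe cells.
Placing X at cell i (0-indexed) of a strip of k safe cells leaves independent strips of sizes max(0, i-2) and max(0, k-i-3). Hence G(k) = mex{ G(max(0,i-2)) XOR G(max(0,k-i-3)) : 0 <= i < k }, with G(0) = 0.
G(1): splits (0,0):0^0=0 -> mex({0}) = 1
G(2): splits (0,0):0^0=0 -> mex({0}) = 1
G(3): splits (0,0):0^0=0 -> mex({0}) = 1
G(4): splits (0,1):0^1=1 (0,0):0^0=0 -> mex({0, 1}) = 2
G(5): splits (0,2):0^1=1 (0,1):0^1=1 (0,0):0^0=0 -> mex({0, 1}) = 2
G(6) = mex({1}) = 0
G(7) = mex({0, 1, 2}) = 3
G(8) = mex({0, 1, 2}) = 3
G(9) = mex({0, 2}) = 1
G(10) = mex({0, 2, 3}) = 1
G(11) = mex({0, 3}) = 1
G(12) = mex({1, 3}) = 0
G(13) = mex({0, 1, 2, 3}) = 4
G(14) = mex({0, 1, 2}) = 3
G(15) = mex({0, 1, 2}) = 3
G(16) = mex({0, 1, 2, 4}) = 3
G(17) = mex({0, 1, 3, 4}) = 2
G(18) = mex({0, 1, 3, 4}) = 2
G(19) = mex({0, 1, 3, 5}) = 2
G(20) = mex({0, 1, 2, 3, 5}) = 4
G(21) = mex({0, 1, 2, 3, 5}) = 4
G(22) = mex({1, 2, 6}) = 0
G(23) = mex({0, 1, 2, 3, 4, 6}) = 5
G(24) = mex({0, 1, 2, 3, 4}) = 5
G(25) = mex({0, 1, 3, 4, 7}) = 2
G(26) = mex({0, 1, 3, 4, 5, 7}) = 2
Therefore G(26) = 2.

2


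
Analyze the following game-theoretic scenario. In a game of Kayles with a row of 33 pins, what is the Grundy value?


Kayles: a move removes 1 or 2 adjacent pins from a contiguous row.
Removing pins from a row of k leaves two independent rows (a, b) with a + b = k - 1 (one pin) or a + b = k - 2 (two pins); an end removal gives a = 0.
By Sprague-Grundy, G(k) = mex{ G(a) XOR G(b) } over all these splits. G(0) = 0.
G(1): splits (0,0):0^0=0 -> mex({0}) = 1
G(2): splits (0,1):0^1=1 (0,0):0^0=0 -> mex({0, 1}) = 2
G(3): splits (0,2):0^2=2 (1,1):1^1=0 (0,1):0^1=1 -> mex({0, 1, 2}) = 3
G(4): splits (0,3):0^3=3 (1,2):1^2=3 (0,2):0^2=2 (1,1):1^1=0 -> mex({0, 2, 3}) = 1
G(5): splits (0,4):0^1=1 (1,3):1^3=2 (2,2):2^2=0 (0,3):0^3=3 (1,2):1^2=3 -> mex({0, 1, 2, 3}) = 4
G(6) = mex({0, 1, 2, 4}) = 3
G(7) = mex({0, 1, 3, 4, 5}) = 2
G(8) = mex({0, 2, 3, 5, 6}) = 1
G(9) = mex({0, 1, 2, 3, 6, 7}) = 4
G(10) = mex({0, 1, 3, 4, 5, 7}) = 2
G(11) = mex({0, 1, 2, 3, 4, 5}) = 6
G(12) = mex({0, 1, 2, 3, 5, 6, 7}) = 4
G(13) = mex({0, 2, 3, 4, 6, 7}) = 1
G(14) = mex({0, 1, 4, 5, 6, 7}) = 2
G(15) = mex({0, 1, 2, 3, 4, 5, 6}) = 7
G(16) = mex({0, 2, 3, 5, 6, 7}) = 1
G(17) = mex({0, 1, 2, 3, 5, 6, 7}) = 4
G(18) = mex({0, 1, 2, 4, 5, 6}) = 3
G(19) = mex({0, 1, 3, 4, 5, 7}) = 2
G(20) = mex({0, 2, 3, 4, 5, 6, 7}) = 1
G(21) = mex({0, 1, 2, 3, 5, 6, 7}) = 4
G(22) = mex({0, 1, 2, 3, 4, 5, 7}) = 6
G(23) = mex({0, 1, 2, 3, 4, 5, 6}) = 7
G(24) = mex({0, 1, 2, 3, 5, 6, 7}) = 4
G(25) = mex({0, 2, 3, 4, 6, 7}) = 1
G(26) = mex({0, 1, 3, 4, 5, 6, 7}) = 2
G(27) = mex({0, 1, 2, 3, 4, 5, 6, 7}) = 8
G(28) = mex({0, 1, 2, 3, 4, 6, 7, 8}) = 5
G(29) = mex({0, 1, 2, 3, 5, 6, 7, 8, 9}) = 4
G(30) = mex({0, 1, 2, 3, 4, 5, 6, 9, 10}) = 7
G(31) = mex({0, 1, 3, 4, 5, 7, 10, 11}) = 2
G(32) = mex({0, 2, 3, 4, 5, 6, 7, 9, 11}) = 1
G(33) = mex({0, 1, 2, 3, 4, 5, 6, 7, 9, 12}) = 8
Therefore G(33) = 8.

8


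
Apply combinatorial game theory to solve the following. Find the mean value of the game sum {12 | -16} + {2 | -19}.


G1 = {12 | -16}, G2 = {2 | -19}
Each is a switch {a | b} with numbers a > b; its mean value is (a + b)/2, and mean value is additive over game sums: m(G1 + G2) = m(G1) + m(G2).
Mean of G1 = (12 + (-16))/2 = -4/2 = -2
Mean of G2 = (2 + (-19))/2 = -17/2 = -17/2
Mean of G1 + G2 = -2 + -17/2 = -21/2

-21/2


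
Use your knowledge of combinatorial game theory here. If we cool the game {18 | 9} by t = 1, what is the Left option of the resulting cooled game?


Original game: {18 | 9} (a switch {a | b} with a > b).
Cooling by t (for t below the temperature (a - b)/2 = 9/2) taxes each move by t: {a | b} cooled by t is {a - t | b + t}.
Cooling amount: t = 1
Cooled Left option: 18 - 1 = 17
Cooled Right option: 9 + 1 = 10
Cooled game: {17 | 10}
Left option = 17

17


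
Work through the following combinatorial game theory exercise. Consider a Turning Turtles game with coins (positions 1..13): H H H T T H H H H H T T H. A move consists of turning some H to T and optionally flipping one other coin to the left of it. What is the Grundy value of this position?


Coins: H H H T T H H H H H T T H
Key fact: a single head at position k behaves exactly like a Nim heap of size k (turning it to T and optionally flipping a coin at j < k corresponds to moving the heap from k to j, or to 0), and heads combine as a disjunctive sum (two heads at the same place would cancel, matching j XOR j = 0). So the Nim-value is the XOR of the 1-indexed positions of the heads.
Face-up positions (1-indexed): [1, 2, 3, 6, 7, 8, 9, 10, 13]
XOR 0 with 1: 0 XOR 1 = 1
XOR 1 with 2: 1 XOR 2 = 3
XOR 3 with 3: 3 XOR 3 = 0
XOR 0 with 6: 0 XOR 6 = 6
XOR 6 with 7: 6 XOR 7 = 1
XOR 1 with 8: 1 XOR 8 = 9
XOR 9 with 9: 9 XOR 9 = 0
XOR 0 with 10: 0 XOR 10 = 10
XOR 10 with 13: 10 XOR 13 = 7
Nim-value = 7

7


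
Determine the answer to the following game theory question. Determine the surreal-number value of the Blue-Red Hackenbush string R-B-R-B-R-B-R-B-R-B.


Edges (from ground): R-B-R-B-R-B-R-B-R-B
By Berlekamp's sign-expansion rule, a Blue-Red Hackenbush stalk has the value of the surreal number whose sign sequence is the edge sequence with B -> + and R -> -.
Sign sequence: -+-+-+-+-+
Trace the sign expansion in the surreal number tree, starting from 0:
Edge 1: R (sign -) -> bounds (-inf, 0), value = -1
Edge 2: B (sign +) -> bounds (-1, 0), value = -1/2
Edge 3: R (sign -) -> bounds (-1, -1/2), value = -3/4
Edge 4: B (sign +) -> bounds (-3/4, -1/2), value = -5/8
Edge 5: R (sign -) -> bounds (-3/4, -5/8), value = -11/16
Edge 6: B (sign +) -> bounds (-11/16, -5/8), value = -21/32
Edge 7: R (sign -) -> bounds (-11/16, -21/32), value = -43/64
Edge 8: B (sign +) -> bounds (-43/64, -21/32), value = -85/128
Edge 9: R (sign -) -> bounds (-43/64, -85/128), value = -171/256
Edge 10: B (sign +) -> bounds (-171/256, -85/128), value = -341/512
Game value = -341/512

-341/512


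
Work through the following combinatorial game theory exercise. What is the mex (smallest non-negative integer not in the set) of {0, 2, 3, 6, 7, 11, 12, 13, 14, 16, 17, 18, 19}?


Set = {0, 2, 3, 6, 7, 11, 12, 13, 14, 16, 17, 18, 19}
0 is in the set.
1 is NOT in the set. This is the mex.
mex = 1

1


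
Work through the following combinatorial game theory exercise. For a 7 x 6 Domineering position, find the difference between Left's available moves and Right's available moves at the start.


Board is 7 x 6 (rows x cols).
Left (vertical) placements: (rows-1) * cols = 6 * 6 = 36
Right (horizontal) placements: rows * (cols-1) = 7 * 5 = 35
Advantage = Left - Right = 36 - 35 = 1

1


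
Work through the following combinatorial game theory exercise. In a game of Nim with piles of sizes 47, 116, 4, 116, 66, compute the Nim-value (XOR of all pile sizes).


We need the XOR (exclusive or) of all pile sizes.
After XOR-ing pile 1 (size 47): 0 XOR 47 = 47
After XOR-ing pile 2 (size 116): 47 XOR 116 = 91
After XOR-ing pile 3 (size 4): 91 XOR 4 = 95
After XOR-ing pile 4 (size 116): 95 XOR 116 = 43
After XOR-ing pile 5 (size 66): 43 XOR 66 = 105
The Nim-value of this position is 105.

105


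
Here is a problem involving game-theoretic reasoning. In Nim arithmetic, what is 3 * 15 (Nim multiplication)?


Nim multiplication is bilinear over XOR: (u XOR v) * w = (u*w) XOR (v*w).
So we split each operand into its bit components and XOR the pairwise Nim products.
3 = 1 + 2 (as XOR of powers of 2).
15 = 1 + 2 + 4 + 8 (as XOR of powers of 2).
Using the standard Nim-product table on single bits:
  2*2 = 3,   2*4 = 8,   2*8 = 12,
  4*4 = 6,   4*8 = 11,  8*8 = 13,
and  1*x = x (identity), k*l = l*k (commutative).
Pairwise Nim products:
  1 * 1 = 1
  1 * 2 = 2
  1 * 4 = 4
  1 * 8 = 8
  2 * 1 = 2
  2 * 2 = 3
  2 * 4 = 8
  2 * 8 = 12
XOR them: 1 XOR 2 XOR 4 XOR 8 XOR 2 XOR 3 XOR 8 XOR 12 = 10.
Result: 3 * 15 = 10 (in Nim).

10


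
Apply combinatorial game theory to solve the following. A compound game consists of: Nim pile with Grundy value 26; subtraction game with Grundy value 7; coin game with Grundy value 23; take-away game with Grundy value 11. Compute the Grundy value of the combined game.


By the Sprague-Grundy theorem, the Grundy value of a sum of games is the XOR of individual Grundy values.
Nim pile: Grundy value = 26. Running XOR: 0 XOR 26 = 26
subtraction game: Grundy value = 7. Running XOR: 26 XOR 7 = 29
coin game: Grundy value = 23. Running XOR: 29 XOR 23 = 10
take-away game: Grundy value = 11. Running XOR: 10 XOR 11 = 1
The combined Grundy value is 1.

1


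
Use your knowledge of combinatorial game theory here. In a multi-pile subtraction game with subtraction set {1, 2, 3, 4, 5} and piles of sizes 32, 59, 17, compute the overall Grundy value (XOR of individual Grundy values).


Subtraction set: {1, 2, 3, 4, 5}
For this subtraction set, G(n) = n mod 6 (period = max + 1 = 6).
Pile 1 (size 32): G(32) = 32 mod 6 = 2
Pile 2 (size 59): G(59) = 59 mod 6 = 5
Pile 3 (size 17): G(17) = 17 mod 6 = 5
Total Grundy value = XOR of all: 2 XOR 5 XOR 5 = 2

2


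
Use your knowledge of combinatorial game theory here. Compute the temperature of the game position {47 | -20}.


The game is {47 | -20}, a switch {a | b} with numbers a > b.
Cooling {a | b} by t gives {a - t | b + t}, which stops being hot when a - t = b + t, i.e. at t = (a - b)/2. So the temperature of a switch is (a - b)/2.
Temperature = (Left option - Right option) / 2
= (47 - (-20)) / 2
= 67 / 2
= 67/2

67/2


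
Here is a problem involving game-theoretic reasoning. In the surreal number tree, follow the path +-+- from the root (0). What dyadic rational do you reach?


Sign expansion: +-+-
Rule: track bounds (lo, hi), initially (-inf, +inf). On '+', the current value becomes lo and we move to the simplest number in (value, hi): value + 1 if hi = +inf, otherwise the midpoint (value + hi)/2. On '-', the current value becomes hi and we move to value - 1 if lo = -inf, otherwise the midpoint (lo + value)/2.
Start at 0.
Step 1: sign = +, move right. Bounds: (0, +inf). Value = 1
Step 2: sign = -, move left. Bounds: (0, 1). Value = 1/2
Step 3: sign = +, move right. Bounds: (1/2, 1). Value = 3/4
Step 4: sign = -, move left. Bounds: (1/2, 3/4). Value = 5/8
The surreal number with sign expansion +-+- is 5/8.

5/8


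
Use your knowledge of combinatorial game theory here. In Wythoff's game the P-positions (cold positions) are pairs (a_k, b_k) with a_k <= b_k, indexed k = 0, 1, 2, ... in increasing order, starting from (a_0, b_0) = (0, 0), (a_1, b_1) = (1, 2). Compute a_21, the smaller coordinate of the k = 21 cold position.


By Wythoff's theorem, a_k = floor(k * phi) and b_k = floor(k * phi^2) = a_k + k, where phi = (1 + sqrt(5))/2 is the golden ratio.
phi = (1 + sqrt(5))/2 = 1.618034
k = 21
k * phi = 21 * 1.618034 = 33.978714
a_21 = floor(k * phi) = 33

33


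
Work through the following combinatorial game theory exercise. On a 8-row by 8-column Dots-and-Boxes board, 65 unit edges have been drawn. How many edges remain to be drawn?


Grid: 8 x 8 boxes, i.e. 9 rows and 9 columns of dots.
Horizontal edges: (rows + 1) * cols = 9 * 8 = 72
Vertical edges: rows * (cols + 1) = 8 * 9 = 72
Total edges: 72 + 72 = 144
Edges drawn: 65
Remaining: 144 - 65 = 79

79


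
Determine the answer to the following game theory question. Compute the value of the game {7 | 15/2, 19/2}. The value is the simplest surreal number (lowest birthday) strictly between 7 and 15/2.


Left options: {7}, max = 7
Right options: {15/2, 19/2}, min = 15/2
All options are numbers and max(Left) < min(Right), so by the simplicity theorem the value is the simplest (earliest-born) number strictly between 7 and 15/2.
No integer lies strictly between 7 and 15/2, so the value is the dyadic rational m/2^k in the interval with the smallest k (then m odd); search k = 1, 2, ...:
Denominator 2: no odd multiple of 1/2 lies strictly between 7 and 15/2.
Denominator 4: 29/4 lies strictly between 7 and 15/2 -- found.
The simplest number in the interval is 29/4.
Game value = 29/4

29/4


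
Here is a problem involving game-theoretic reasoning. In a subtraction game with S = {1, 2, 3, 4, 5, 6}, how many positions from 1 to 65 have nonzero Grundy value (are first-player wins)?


Subtraction set S = {1, 2, 3, 4, 5, 6}, so G(n) = n mod 7.
G(n) = 0 when n is a multiple of 7.
Multiples of 7 in [1, 65]: 9
N-positions (nonzero Grundy) = 65 - 9 = 56

56


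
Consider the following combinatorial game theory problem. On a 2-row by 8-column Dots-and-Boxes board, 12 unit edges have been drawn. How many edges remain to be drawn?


Grid: 2 x 8 boxes, i.e. 3 rows and 9 columns of dots.
Horizontal edges: (rows + 1) * cols = 3 * 8 = 24
Vertical edges: rows * (cols + 1) = 2 * 9 = 18
Total edges: 24 + 18 = 42
Edges drawn: 12
Remaining: 42 - 12 = 30

30


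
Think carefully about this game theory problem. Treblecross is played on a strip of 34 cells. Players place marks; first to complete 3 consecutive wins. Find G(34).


Treblecross: place X on empty cells; 3-in-a-row wins.
Playing within two cells of an existing X lets the opponent win at once, so sensible play treats the cells i-2..i+2 around each X as dead. The player left with no safe cell loses, so this is a normal-play take-away game on strips of safe cells.
Placing X at cell i (0-indexed) of a strip of k safe cells leaves independent strips of sizes max(0, i-2) and max(0, k-i-3). Hence G(k) = mex{ G(max(0,i-2)) XOR G(max(0,k-i-3)) : 0 <= i < k }, with G(0) = 0.
G(1): splits (0,0):0^0=0 -> mex({0}) = 1
G(2): splits (0,0):0^0=0 -> mex({0}) = 1
G(3): splits (0,0):0^0=0 -> mex({0}) = 1
G(4): splits (0,1):0^1=1 (0,0):0^0=0 -> mex({0, 1}) = 2
G(5): splits (0,2):0^1=1 (0,1):0^1=1 (0,0):0^0=0 -> mex({0, 1}) = 2
G(6) = mex({1}) = 0
G(7) = mex({0, 1, 2}) = 3
G(8) = mex({0, 1, 2}) = 3
G(9) = mex({0, 2}) = 1
G(10) = mex({0, 2, 3}) = 1
G(11) = mex({0, 3}) = 1
G(12) = mex({1, 3}) = 0
G(13) = mex({0, 1, 2, 3}) = 4
G(14) = mex({0, 1, 2}) = 3
G(15) = mex({0, 1, 2}) = 3
G(16) = mex({0, 1, 2, 4}) = 3
G(17) = mex({0, 1, 3, 4}) = 2
G(18) = mex({0, 1, 3, 4}) = 2
G(19) = mex({0, 1, 3, 5}) = 2
G(20) = mex({0, 1, 2, 3, 5}) = 4
G(21) = mex({0, 1, 2, 3, 5}) = 4
G(22) = mex({1, 2, 6}) = 0
G(23) = mex({0, 1, 2, 3, 4, 6}) = 5
G(24) = mex({0, 1, 2, 3, 4}) = 5
G(25) = mex({0, 1, 3, 4, 7}) = 2
G(26) = mex({0, 1, 3, 4, 5, 7}) = 2
G(27) = mex({0, 1, 3, 5}) = 2
G(28) = mex({0, 1, 2, 5}) = 3
G(29) = mex({0, 1, 2, 4, 5, 6}) = 3
G(30) = mex({1, 2, 4, 6}) = 0
G(31) = mex({0, 1, 2, 3, 4, 6}) = 5
G(32) = mex({1, 2, 3, 4, 7}) = 0
G(33) = mex({0, 3, 7}) = 1
G(34) = mex({0, 2, 3, 5, 7}) = 1
Therefore G(34) = 1.

1
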